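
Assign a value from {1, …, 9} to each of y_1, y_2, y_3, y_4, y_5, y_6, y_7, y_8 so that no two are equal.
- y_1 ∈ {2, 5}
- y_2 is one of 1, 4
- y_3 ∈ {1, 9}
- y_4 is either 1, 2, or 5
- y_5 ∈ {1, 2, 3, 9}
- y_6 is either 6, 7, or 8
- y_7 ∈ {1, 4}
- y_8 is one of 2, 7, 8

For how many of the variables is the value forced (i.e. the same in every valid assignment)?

2

y_2 and y_7 between them cover only {1, 4} — a naked pair. Remove those values from y_3, y_4, y_5.
y_3's domain is down to {9}, so y_3 = 9. Eliminate 9 elsewhere: y_5.
y_1 and y_4 between them cover only {2, 5} — a naked pair. Remove those values from y_5, y_8.
y_5's domain is down to {3}, so y_5 = 3.
Determined: y_3=9, y_5=3. The other variables each still have more than one consistent value. That makes 2.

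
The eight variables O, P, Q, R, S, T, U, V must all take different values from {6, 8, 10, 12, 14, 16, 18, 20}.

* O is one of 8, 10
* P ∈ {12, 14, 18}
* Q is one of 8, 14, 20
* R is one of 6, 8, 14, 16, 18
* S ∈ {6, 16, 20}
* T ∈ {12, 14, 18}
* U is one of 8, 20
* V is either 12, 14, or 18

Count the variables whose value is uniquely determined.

The 8 variables together cover exactly {6, 8, 10, 12, 14, 16, 18, 20} — 8 values for 8 variables — and 10 appears only in O's list, so O = 10.
P, T, V share exactly the 3 values {12, 14, 18}; by pigeonhole those values go to them, so strike 12, 14, 18 from Q, R.
Q and U share exactly the 2 values {8, 20}; by pigeonhole those values go to them, so strike 8, 20 from R, S.
Determined: O=10. The other variables each still have more than one consistent value. That makes 1.

1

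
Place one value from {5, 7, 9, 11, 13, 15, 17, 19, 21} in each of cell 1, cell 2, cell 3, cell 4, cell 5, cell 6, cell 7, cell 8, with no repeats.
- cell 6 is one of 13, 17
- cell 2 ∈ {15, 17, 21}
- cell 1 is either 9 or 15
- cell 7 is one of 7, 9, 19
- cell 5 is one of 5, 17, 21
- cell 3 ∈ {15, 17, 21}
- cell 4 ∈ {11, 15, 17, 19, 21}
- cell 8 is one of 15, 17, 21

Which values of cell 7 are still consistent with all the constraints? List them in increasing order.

7, 19

cell 2, cell 3, cell 8 share exactly the 3 values {15, 17, 21}; by pigeonhole those values go to them, so strike 15, 17, 21 from cell 1, cell 4, cell 5, cell 6.
cell 1 must be 9 (only option left). So cell 7 can't be 9.
cell 5's domain is down to {5}, so cell 5 = 5.
That leaves cell 6 = 13.
No further eliminations apply; cell 7 can still be any of 7, 19.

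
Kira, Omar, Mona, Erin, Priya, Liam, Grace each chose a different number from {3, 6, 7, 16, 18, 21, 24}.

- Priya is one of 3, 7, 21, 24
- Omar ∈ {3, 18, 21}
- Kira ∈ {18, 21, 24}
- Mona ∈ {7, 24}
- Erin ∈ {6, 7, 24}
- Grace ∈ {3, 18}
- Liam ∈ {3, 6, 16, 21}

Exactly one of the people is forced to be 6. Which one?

Erin

Among the 7 variables, 16 fits only Liam (and all 7 values in {3, 6, 7, 16, 18, 21, 24} must be used), so Liam = 16.
Among the 6 still-open variables, 6 fits only Erin (and all 6 values in {3, 6, 7, 18, 21, 24} must be used), so Erin = 6.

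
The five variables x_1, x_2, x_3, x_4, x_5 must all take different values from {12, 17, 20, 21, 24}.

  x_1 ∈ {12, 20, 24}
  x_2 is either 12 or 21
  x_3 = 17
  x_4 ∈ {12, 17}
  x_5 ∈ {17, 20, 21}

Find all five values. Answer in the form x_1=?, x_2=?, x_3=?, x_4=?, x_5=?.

x_3 must be 17 (only option left). So x_4, x_5 can't be 17.
x_4 has just one choice, so x_4 = 12. Remove 12 from x_1, x_2.
x_2 has just one choice, so x_2 = 21. Eliminate 21 elsewhere: x_5.
That leaves x_5 = 20. Eliminate 20 elsewhere: x_1.
x_1 has just one choice, so x_1 = 24.

x_1=24, x_2=21, x_3=17, x_4=12, x_5=20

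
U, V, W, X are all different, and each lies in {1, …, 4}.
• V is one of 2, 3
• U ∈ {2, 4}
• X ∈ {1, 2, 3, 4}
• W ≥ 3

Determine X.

The 4 variables draw from only 4 values {1, 2, 3, 4}, so each is used; only X can be 1, hence X = 1.

1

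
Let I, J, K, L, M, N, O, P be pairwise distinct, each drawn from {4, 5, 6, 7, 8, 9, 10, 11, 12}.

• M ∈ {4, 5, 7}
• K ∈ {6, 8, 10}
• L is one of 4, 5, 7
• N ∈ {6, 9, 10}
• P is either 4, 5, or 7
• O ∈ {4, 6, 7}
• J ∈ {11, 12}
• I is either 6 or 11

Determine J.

L, M, P between them cover only {4, 5, 7} — a naked triple. Remove those values from O.
O's domain is down to {6}, so O = 6. Eliminate 6 elsewhere: I, K, N.
I has just one choice, so I = 11. So J can't be 11.
So J = 12.

12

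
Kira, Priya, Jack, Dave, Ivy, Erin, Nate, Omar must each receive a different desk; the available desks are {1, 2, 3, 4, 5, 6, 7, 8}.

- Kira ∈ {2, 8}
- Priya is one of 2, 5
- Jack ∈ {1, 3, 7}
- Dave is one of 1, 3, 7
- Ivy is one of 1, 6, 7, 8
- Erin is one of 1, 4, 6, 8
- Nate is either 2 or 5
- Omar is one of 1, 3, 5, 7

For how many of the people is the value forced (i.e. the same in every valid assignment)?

3

The 8 variables together cover exactly {1, 2, 3, 4, 5, 6, 7, 8} — 8 values for 8 variables — and 4 appears only in Erin's list, so Erin = 4.
The 7 still-open variables draw from only 7 values {1, 2, 3, 5, 6, 7, 8}, so each is used; only Ivy can be 6, hence Ivy = 6.
Among the 6 still-open variables, 8 fits only Kira (and all 6 values in {1, 2, 3, 5, 7, 8} must be used), so Kira = 8.
Priya and Nate share exactly the 2 values {2, 5}; by pigeonhole those values go to them, so strike 2, 5 from Omar.
Determined: Kira=8, Ivy=6, Erin=4. The other people each still have more than one consistent value. That makes 3.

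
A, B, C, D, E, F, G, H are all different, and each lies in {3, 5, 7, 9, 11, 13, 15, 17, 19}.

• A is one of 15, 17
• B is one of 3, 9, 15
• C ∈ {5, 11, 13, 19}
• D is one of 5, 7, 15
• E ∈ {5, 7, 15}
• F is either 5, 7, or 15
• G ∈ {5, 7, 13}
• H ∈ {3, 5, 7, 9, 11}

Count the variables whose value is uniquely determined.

2

The 3 variables D, E, F are confined to {5, 7, 15}, which locks those values in; drop them from A, B, C, G, H.
A's domain is down to {17}, so A = 17.
G has just one choice, so G = 13. Eliminate 13 elsewhere: C.
Determined: A=17, G=13. The other variables each still have more than one consistent value. That makes 2.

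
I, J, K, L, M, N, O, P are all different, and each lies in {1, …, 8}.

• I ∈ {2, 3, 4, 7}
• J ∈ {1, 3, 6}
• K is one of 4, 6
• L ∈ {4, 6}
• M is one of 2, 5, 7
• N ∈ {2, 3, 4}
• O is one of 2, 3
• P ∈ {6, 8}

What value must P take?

Among the 8 variables, 1 fits only J (and all 8 values in {1, 2, 3, 4, 5, 6, 7, 8} must be used), so J = 1.
Among the 7 still-open variables, 5 fits only M (and all 7 values in {2, 3, 4, 5, 6, 7, 8} must be used), so M = 5.
Among the 6 still-open variables, 7 fits only I (and all 6 values in {2, 3, 4, 6, 7, 8} must be used), so I = 7.
The 5 still-open variables draw from only 5 values {2, 3, 4, 6, 8}, so each is used; only P can be 8, hence P = 8.

8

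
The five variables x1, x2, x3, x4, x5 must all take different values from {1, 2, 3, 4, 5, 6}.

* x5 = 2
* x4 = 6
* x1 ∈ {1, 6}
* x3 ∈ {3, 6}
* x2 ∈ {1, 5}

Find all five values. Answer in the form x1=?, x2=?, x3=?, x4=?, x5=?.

x4 must be 6 (only option left). Strike 6 from x1, x3.
x5 has just one choice, so x5 = 2.
x1 must be 1 (only option left). Strike 1 from x2.
x2's domain is down to {5}, so x2 = 5.
x3 must be 3 (only option left).

x1=1, x2=5, x3=3, x4=6, x5=2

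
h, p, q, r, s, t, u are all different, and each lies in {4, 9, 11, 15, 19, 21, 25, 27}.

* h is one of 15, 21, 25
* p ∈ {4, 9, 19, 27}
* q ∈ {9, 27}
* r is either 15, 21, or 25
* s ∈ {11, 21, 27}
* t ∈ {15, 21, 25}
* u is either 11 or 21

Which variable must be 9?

h, r, t between them cover only {15, 21, 25} — a naked triple. Remove those values from s, u.
u's domain is down to {11}, so u = 11. So s can't be 11.
That leaves s = 27. Strike 27 from p, q.
So 9 goes to q.

q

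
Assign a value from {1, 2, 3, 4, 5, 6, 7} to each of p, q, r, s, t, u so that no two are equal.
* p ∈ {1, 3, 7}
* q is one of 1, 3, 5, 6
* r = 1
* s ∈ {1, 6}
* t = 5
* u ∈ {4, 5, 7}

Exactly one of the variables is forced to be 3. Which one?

q

r must be 1 (only option left). Eliminate 1 elsewhere: p, q, s.
s must be 6 (only option left). Strike 6 from q.
That leaves t = 5. Remove 5 from q, u.
So 3 goes to q.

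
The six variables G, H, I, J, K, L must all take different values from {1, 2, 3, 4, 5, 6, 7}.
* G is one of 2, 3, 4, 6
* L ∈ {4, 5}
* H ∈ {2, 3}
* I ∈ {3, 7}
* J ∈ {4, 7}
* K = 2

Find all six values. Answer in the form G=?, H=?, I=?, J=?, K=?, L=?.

G=6, H=3, I=7, J=4, K=2, L=5

K has just one choice, so K = 2. Strike 2 from G, H.
H must be 3 (only option left). Strike 3 from G, I.
I's domain is down to {7}, so I = 7. So J can't be 7.
That leaves J = 4. Remove 4 from G, L.
L's domain is down to {5}, so L = 5.
That leaves G = 6.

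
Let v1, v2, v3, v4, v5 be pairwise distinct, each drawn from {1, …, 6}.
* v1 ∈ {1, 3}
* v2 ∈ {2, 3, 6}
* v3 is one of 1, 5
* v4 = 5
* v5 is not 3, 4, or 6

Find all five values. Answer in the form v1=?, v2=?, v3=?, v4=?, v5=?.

v4 has just one choice, so v4 = 5. Strike 5 from v3, v5.
That leaves v3 = 1. So v1, v5 can't be 1.
v5 has just one choice, so v5 = 2. Strike 2 from v2.
v1's domain is down to {3}, so v1 = 3. So v2 can't be 3.
v2's domain is down to {6}, so v2 = 6.

v1=3, v2=6, v3=1, v4=5, v5=2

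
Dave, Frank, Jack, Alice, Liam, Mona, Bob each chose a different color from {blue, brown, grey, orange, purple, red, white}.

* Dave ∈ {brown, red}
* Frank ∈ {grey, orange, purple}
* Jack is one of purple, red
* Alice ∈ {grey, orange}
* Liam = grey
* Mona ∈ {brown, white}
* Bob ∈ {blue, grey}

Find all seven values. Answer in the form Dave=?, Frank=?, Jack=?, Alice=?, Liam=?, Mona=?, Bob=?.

Dave=brown, Frank=purple, Jack=red, Alice=orange, Liam=grey, Mona=white, Bob=blue

Liam must be grey (only option left). Strike grey from Frank, Alice, Bob.
Bob has just one choice, so Bob = blue.
That leaves Alice = orange. Strike orange from Frank.
Frank has just one choice, so Frank = purple. So Jack can't be purple.
Jack's domain is down to {red}, so Jack = red. Remove red from Dave.
Dave must be brown (only option left). Strike brown from Mona.
Mona must be white (only option left).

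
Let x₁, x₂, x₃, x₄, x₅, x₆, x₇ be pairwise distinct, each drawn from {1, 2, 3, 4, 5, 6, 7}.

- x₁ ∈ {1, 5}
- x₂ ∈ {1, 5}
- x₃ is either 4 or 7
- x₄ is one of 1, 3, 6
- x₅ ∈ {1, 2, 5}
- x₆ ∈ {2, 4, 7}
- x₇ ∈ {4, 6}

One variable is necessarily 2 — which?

The 7 variables draw from only 7 values {1, 2, 3, 4, 5, 6, 7}, so each is used; only x₄ can be 3, hence x₄ = 3.
Among the 6 still-open variables, 6 fits only x₇ (and all 6 values in {1, 2, 4, 5, 6, 7} must be used), so x₇ = 6.
x₁ and x₂ share exactly the 2 values {1, 5}; by pigeonhole those values go to them, so strike 1, 5 from x₅.

x₅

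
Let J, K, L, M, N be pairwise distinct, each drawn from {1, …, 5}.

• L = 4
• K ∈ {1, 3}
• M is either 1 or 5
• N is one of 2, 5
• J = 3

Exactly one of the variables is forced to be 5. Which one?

J must be 3 (only option left). Strike 3 from K.
That leaves K = 1. Eliminate 1 elsewhere: M.
So 5 goes to M.

M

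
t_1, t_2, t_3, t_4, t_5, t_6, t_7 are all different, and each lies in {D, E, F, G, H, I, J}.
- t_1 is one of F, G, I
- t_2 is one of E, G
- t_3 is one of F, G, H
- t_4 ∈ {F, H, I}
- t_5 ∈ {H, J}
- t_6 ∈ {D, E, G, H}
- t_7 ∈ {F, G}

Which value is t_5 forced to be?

The 7 variables draw from only 7 values {D, E, F, G, H, I, J}, so each is used; only t_6 can be D, hence t_6 = D.
The 6 still-open variables draw from only 6 values {E, F, G, H, I, J}, so each is used; only t_2 can be E, hence t_2 = E.
The 5 still-open variables together cover exactly {F, G, H, I, J} — 5 values for 5 variables — and J appears only in t_5's list, so t_5 = J.

J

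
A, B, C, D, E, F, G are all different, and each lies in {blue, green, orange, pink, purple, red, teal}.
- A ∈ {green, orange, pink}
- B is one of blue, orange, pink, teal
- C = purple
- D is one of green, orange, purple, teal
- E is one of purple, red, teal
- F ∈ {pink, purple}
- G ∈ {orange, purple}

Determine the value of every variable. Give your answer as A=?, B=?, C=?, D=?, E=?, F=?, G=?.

A=green, B=blue, C=purple, D=teal, E=red, F=pink, G=orange

C's domain is down to {purple}, so C = purple. Remove purple from D, E, F, G.
That leaves F = pink. Remove pink from A, B.
G must be orange (only option left). So A, B, D can't be orange.
A has just one choice, so A = green. Eliminate green elsewhere: D.
D has just one choice, so D = teal. Strike teal from B, E.
E's domain is down to {red}, so E = red.
B has just one choice, so B = blue.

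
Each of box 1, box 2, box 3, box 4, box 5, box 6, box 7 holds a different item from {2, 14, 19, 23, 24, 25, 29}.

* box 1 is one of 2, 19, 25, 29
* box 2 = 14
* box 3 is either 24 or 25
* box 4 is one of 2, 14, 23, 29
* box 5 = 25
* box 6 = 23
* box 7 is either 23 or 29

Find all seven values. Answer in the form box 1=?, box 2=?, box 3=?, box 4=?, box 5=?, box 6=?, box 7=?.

box 1=19, box 2=14, box 3=24, box 4=2, box 5=25, box 6=23, box 7=29

box 2 has just one choice, so box 2 = 14. Strike 14 from box 4.
box 5 must be 25 (only option left). Remove 25 from box 1, box 3.
box 6 must be 23 (only option left). So box 4, box 7 can't be 23.
box 7 has just one choice, so box 7 = 29. So box 1, box 4 can't be 29.
That leaves box 3 = 24.
box 4 must be 2 (only option left). Strike 2 from box 1.
box 1's domain is down to {19}, so box 1 = 19.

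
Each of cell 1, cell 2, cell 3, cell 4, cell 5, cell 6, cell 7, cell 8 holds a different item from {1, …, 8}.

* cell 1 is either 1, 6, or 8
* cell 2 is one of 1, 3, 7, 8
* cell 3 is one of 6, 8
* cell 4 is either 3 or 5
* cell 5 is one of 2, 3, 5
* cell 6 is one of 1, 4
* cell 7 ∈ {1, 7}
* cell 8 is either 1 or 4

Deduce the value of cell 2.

3

The 8 variables draw from only 8 values {1, 2, 3, 4, 5, 6, 7, 8}, so each is used; only cell 5 can be 2, hence cell 5 = 2.
The 7 still-open variables draw from only 7 values {1, 3, 4, 5, 6, 7, 8}, so each is used; only cell 4 can be 5, hence cell 4 = 5.
The 6 still-open variables together cover exactly {1, 3, 4, 6, 7, 8} — 6 values for 6 variables — and 3 appears only in cell 2's list, so cell 2 = 3.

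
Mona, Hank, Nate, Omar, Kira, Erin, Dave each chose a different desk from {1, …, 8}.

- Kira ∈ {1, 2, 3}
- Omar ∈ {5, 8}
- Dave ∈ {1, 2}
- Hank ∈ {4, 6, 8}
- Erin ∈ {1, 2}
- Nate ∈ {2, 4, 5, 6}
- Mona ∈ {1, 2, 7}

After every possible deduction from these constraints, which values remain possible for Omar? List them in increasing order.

The 2 variables Erin and Dave are confined to {1, 2}, which locks those values in; drop them from Mona, Nate, Kira.
Mona must be 7 (only option left).
Kira's domain is down to {3}, so Kira = 3.
No further eliminations apply; Omar can still be any of 5, 8.

5, 8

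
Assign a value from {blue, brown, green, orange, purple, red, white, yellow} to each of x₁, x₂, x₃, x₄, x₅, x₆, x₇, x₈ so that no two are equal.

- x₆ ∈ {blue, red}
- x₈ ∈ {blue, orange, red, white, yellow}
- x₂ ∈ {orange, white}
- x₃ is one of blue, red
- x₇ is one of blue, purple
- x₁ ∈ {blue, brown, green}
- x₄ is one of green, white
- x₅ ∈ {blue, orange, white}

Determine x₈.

yellow

Among the 8 variables, brown fits only x₁ (and all 8 values in {blue, brown, green, orange, purple, red, white, yellow} must be used), so x₁ = brown.
The 7 still-open variables draw from only 7 values {blue, green, orange, purple, red, white, yellow}, so each is used; only x₄ can be green, hence x₄ = green.
The 6 still-open variables together cover exactly {blue, orange, purple, red, white, yellow} — 6 values for 6 variables — and purple appears only in x₇'s list, so x₇ = purple.
The 5 still-open variables together cover exactly {blue, orange, red, white, yellow} — 5 values for 5 variables — and yellow appears only in x₈'s list, so x₈ = yellow.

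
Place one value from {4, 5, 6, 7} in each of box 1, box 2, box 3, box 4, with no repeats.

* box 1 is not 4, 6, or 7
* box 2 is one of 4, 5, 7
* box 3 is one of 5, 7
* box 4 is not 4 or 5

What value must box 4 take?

box 1 must be 5 (only option left). So box 2, box 3 can't be 5.
box 3 has just one choice, so box 3 = 7. Eliminate 7 elsewhere: box 2, box 4.
So box 4 = 6.

6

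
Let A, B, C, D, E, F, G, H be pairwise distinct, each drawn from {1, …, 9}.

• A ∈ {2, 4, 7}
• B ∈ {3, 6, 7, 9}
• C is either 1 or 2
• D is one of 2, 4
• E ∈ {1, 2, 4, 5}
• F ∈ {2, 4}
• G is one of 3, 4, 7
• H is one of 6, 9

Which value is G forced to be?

The 8 variables together cover exactly {1, 2, 3, 4, 5, 6, 7, 9} — 8 values for 8 variables — and 5 appears only in E's list, so E = 5.
The 7 still-open variables draw from only 7 values {1, 2, 3, 4, 6, 7, 9}, so each is used; only C can be 1, hence C = 1.
D and F share exactly the 2 values {2, 4}; by pigeonhole those values go to them, so strike 2, 4 from A, G.
A's domain is down to {7}, so A = 7. Eliminate 7 elsewhere: B, G.
So G = 3.

3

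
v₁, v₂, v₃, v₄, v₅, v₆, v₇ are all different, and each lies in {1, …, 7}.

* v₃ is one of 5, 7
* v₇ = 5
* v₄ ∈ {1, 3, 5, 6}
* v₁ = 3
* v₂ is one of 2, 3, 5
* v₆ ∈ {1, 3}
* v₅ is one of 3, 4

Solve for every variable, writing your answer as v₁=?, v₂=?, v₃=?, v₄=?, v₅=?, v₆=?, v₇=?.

v₁=3, v₂=2, v₃=7, v₄=6, v₅=4, v₆=1, v₇=5

v₁'s domain is down to {3}, so v₁ = 3. Remove 3 from v₂, v₄, v₅, v₆.
v₅'s domain is down to {4}, so v₅ = 4.
v₆ has just one choice, so v₆ = 1. Strike 1 from v₄.
v₇ has just one choice, so v₇ = 5. Remove 5 from v₂, v₃, v₄.
v₂ has just one choice, so v₂ = 2.
v₃ has just one choice, so v₃ = 7.
That leaves v₄ = 6.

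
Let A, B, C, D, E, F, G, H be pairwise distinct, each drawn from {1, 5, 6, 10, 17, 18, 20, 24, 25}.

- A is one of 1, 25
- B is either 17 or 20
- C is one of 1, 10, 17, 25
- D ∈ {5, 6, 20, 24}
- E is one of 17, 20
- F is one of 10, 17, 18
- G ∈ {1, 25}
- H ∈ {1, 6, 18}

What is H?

6

A and G share exactly the 2 values {1, 25}; by pigeonhole those values go to them, so strike 1, 25 from C, H.
B and E share exactly the 2 values {17, 20}; by pigeonhole those values go to them, so strike 17, 20 from C, D, F.
That leaves C = 10. Eliminate 10 elsewhere: F.
F must be 18 (only option left). So H can't be 18.
So H = 6.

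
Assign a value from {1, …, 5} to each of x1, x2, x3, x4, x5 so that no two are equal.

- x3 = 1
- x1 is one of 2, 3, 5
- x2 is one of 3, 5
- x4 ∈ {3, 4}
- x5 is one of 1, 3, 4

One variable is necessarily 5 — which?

x2

x3's domain is down to {1}, so x3 = 1. Strike 1 from x5.
The 4 still-open variables draw from only 4 values {2, 3, 4, 5}, so each is used; only x1 can be 2, hence x1 = 2.
The 3 still-open variables together cover exactly {3, 4, 5} — 3 values for 3 variables — and 5 appears only in x2's list, so x2 = 5.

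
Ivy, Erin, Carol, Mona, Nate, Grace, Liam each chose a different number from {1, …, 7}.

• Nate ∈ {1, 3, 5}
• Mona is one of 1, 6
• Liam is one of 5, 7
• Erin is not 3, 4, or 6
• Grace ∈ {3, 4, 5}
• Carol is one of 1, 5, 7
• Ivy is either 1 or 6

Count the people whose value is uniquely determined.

The 7 variables together cover exactly {1, 2, 3, 4, 5, 6, 7} — 7 values for 7 variables — and 2 appears only in Erin's list, so Erin = 2.
The 6 still-open variables together cover exactly {1, 3, 4, 5, 6, 7} — 6 values for 6 variables — and 4 appears only in Grace's list, so Grace = 4.
Among the 5 still-open variables, 3 fits only Nate (and all 5 values in {1, 3, 5, 6, 7} must be used), so Nate = 3.
Ivy and Mona share exactly the 2 values {1, 6}; by pigeonhole those values go to them, so strike 1, 6 from Carol.
Determined: Erin=2, Nate=3, Grace=4. The other people each still have more than one consistent value. That makes 3.

3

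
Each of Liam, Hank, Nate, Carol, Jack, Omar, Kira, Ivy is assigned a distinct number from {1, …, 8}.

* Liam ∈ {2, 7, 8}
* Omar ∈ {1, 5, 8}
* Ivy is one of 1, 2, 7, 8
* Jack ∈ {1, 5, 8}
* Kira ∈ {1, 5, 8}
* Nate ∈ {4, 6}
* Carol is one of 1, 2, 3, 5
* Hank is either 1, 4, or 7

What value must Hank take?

Among the 8 variables, 3 fits only Carol (and all 8 values in {1, 2, 3, 4, 5, 6, 7, 8} must be used), so Carol = 3.
The 7 still-open variables draw from only 7 values {1, 2, 4, 5, 6, 7, 8}, so each is used; only Nate can be 6, hence Nate = 6.
The 6 still-open variables draw from only 6 values {1, 2, 4, 5, 7, 8}, so each is used; only Hank can be 4, hence Hank = 4.

4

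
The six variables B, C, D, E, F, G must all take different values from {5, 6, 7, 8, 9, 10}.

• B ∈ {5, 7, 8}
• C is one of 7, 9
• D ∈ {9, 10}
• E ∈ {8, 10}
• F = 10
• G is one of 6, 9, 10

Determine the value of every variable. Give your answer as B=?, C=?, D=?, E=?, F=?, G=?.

B=5, C=7, D=9, E=8, F=10, G=6

F has just one choice, so F = 10. Strike 10 from D, E, G.
D's domain is down to {9}, so D = 9. Strike 9 from C, G.
E has just one choice, so E = 8. So B can't be 8.
G's domain is down to {6}, so G = 6.
C's domain is down to {7}, so C = 7. Strike 7 from B.
B must be 5 (only option left).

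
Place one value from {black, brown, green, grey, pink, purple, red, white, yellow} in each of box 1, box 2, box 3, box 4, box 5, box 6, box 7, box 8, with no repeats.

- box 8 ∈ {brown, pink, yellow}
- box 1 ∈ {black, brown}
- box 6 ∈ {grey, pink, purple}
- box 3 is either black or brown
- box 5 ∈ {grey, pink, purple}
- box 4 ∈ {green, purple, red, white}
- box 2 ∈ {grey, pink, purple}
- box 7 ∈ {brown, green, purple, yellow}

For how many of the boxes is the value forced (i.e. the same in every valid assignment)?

2

box 1 and box 3 between them cover only {black, brown} — a naked pair. Remove those values from box 7, box 8.
The 3 variables box 2, box 5, box 6 are confined to {grey, pink, purple}, which locks those values in; drop them from box 4, box 7, box 8.
box 8's domain is down to {yellow}, so box 8 = yellow. So box 7 can't be yellow.
box 7's domain is down to {green}, so box 7 = green. Eliminate green elsewhere: box 4.
Determined: box 7=green, box 8=yellow. The other boxes each still have more than one consistent value. That makes 2.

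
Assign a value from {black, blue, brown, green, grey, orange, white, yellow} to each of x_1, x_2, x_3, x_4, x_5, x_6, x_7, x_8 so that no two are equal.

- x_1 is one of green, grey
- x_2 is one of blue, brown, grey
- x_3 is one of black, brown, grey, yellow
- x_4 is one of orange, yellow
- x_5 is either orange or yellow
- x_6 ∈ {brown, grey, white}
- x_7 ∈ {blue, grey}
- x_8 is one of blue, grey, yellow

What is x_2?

brown

The 8 variables draw from only 8 values {black, blue, brown, green, grey, orange, white, yellow}, so each is used; only x_3 can be black, hence x_3 = black.
Among the 7 still-open variables, green fits only x_1 (and all 7 values in {blue, brown, green, grey, orange, white, yellow} must be used), so x_1 = green.
The 6 still-open variables together cover exactly {blue, brown, grey, orange, white, yellow} — 6 values for 6 variables — and white appears only in x_6's list, so x_6 = white.
The 5 still-open variables draw from only 5 values {blue, brown, grey, orange, yellow}, so each is used; only x_2 can be brown, hence x_2 = brown.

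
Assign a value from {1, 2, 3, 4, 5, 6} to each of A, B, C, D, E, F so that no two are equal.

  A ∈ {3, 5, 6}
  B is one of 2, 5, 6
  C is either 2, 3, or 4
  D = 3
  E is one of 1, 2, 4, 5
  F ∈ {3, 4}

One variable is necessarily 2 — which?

C

D's domain is down to {3}, so D = 3. So A, C, F can't be 3.
F has just one choice, so F = 4. Eliminate 4 elsewhere: C, E.
So 2 goes to C.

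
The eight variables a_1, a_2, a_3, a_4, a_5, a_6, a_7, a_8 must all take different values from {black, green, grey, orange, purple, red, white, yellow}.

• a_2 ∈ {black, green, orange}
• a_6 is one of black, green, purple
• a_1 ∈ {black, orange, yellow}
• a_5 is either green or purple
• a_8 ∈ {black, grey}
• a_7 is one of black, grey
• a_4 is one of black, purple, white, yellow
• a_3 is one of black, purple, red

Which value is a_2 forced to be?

The 8 variables together cover exactly {black, green, grey, orange, purple, red, white, yellow} — 8 values for 8 variables — and red appears only in a_3's list, so a_3 = red.
The 7 still-open variables draw from only 7 values {black, green, grey, orange, purple, white, yellow}, so each is used; only a_4 can be white, hence a_4 = white.
The 6 still-open variables draw from only 6 values {black, green, grey, orange, purple, yellow}, so each is used; only a_1 can be yellow, hence a_1 = yellow.
The 5 still-open variables together cover exactly {black, green, grey, orange, purple} — 5 values for 5 variables — and orange appears only in a_2's list, so a_2 = orange.

orange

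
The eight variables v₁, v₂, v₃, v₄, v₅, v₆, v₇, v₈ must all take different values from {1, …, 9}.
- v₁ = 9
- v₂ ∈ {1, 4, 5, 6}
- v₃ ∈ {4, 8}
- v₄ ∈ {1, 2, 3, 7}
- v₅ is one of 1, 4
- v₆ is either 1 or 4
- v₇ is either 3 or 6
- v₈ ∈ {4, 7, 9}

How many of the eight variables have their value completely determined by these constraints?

v₁'s domain is down to {9}, so v₁ = 9. So v₈ can't be 9.
The 2 variables v₅ and v₆ are confined to {1, 4}, which locks those values in; drop them from v₂, v₃, v₄, v₈.
v₃ must be 8 (only option left).
That leaves v₈ = 7. Strike 7 from v₄.
Determined: v₁=9, v₃=8, v₈=7. The other variables each still have more than one consistent value. That makes 3.

3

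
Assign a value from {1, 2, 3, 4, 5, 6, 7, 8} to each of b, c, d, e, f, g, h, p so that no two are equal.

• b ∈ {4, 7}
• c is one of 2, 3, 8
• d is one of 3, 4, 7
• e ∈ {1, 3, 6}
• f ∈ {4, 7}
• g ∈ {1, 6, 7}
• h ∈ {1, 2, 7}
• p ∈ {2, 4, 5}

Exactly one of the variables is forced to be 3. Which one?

d

The 8 variables draw from only 8 values {1, 2, 3, 4, 5, 6, 7, 8}, so each is used; only p can be 5, hence p = 5.
The 7 still-open variables together cover exactly {1, 2, 3, 4, 6, 7, 8} — 7 values for 7 variables — and 8 appears only in c's list, so c = 8.
Among the 6 still-open variables, 2 fits only h (and all 6 values in {1, 2, 3, 4, 6, 7} must be used), so h = 2.
b and f share exactly the 2 values {4, 7}; by pigeonhole those values go to them, so strike 4, 7 from d, g.
So 3 goes to d.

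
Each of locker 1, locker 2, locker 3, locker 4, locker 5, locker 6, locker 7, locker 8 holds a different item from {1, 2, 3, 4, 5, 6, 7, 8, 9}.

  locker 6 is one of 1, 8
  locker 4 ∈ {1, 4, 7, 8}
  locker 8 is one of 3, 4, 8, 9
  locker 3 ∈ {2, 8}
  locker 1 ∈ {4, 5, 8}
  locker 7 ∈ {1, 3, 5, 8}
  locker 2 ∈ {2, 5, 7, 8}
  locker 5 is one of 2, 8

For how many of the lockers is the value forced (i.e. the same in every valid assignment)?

3

The 8 variables draw from only 8 values {1, 2, 3, 4, 5, 7, 8, 9}, so each is used; only locker 8 can be 9, hence locker 8 = 9.
The 7 still-open variables together cover exactly {1, 2, 3, 4, 5, 7, 8} — 7 values for 7 variables — and 3 appears only in locker 7's list, so locker 7 = 3.
locker 3 and locker 5 share exactly the 2 values {2, 8}; by pigeonhole those values go to them, so strike 2, 8 from locker 1, locker 2, locker 4, locker 6.
locker 6's domain is down to {1}, so locker 6 = 1. Eliminate 1 elsewhere: locker 4.
Determined: locker 6=1, locker 7=3, locker 8=9. The other lockers each still have more than one consistent value. That makes 3.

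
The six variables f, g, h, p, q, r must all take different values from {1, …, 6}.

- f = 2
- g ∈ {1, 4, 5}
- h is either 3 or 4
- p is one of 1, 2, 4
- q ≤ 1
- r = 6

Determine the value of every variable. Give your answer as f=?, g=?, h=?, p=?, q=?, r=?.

f must be 2 (only option left). Strike 2 from p.
q has just one choice, so q = 1. Strike 1 from g, p.
r's domain is down to {6}, so r = 6.
That leaves p = 4. Eliminate 4 elsewhere: g, h.
g has just one choice, so g = 5.
h's domain is down to {3}, so h = 3.

f=2, g=5, h=3, p=4, q=1, r=6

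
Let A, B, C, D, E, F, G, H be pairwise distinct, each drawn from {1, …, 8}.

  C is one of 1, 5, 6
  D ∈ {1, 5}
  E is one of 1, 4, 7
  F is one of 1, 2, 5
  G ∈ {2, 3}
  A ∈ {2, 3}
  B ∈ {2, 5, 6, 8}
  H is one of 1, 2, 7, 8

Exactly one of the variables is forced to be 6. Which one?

The 8 variables together cover exactly {1, 2, 3, 4, 5, 6, 7, 8} — 8 values for 8 variables — and 4 appears only in E's list, so E = 4.
The 7 still-open variables together cover exactly {1, 2, 3, 5, 6, 7, 8} — 7 values for 7 variables — and 7 appears only in H's list, so H = 7.
The 6 still-open variables draw from only 6 values {1, 2, 3, 5, 6, 8}, so each is used; only B can be 8, hence B = 8.
The 5 still-open variables together cover exactly {1, 2, 3, 5, 6} — 5 values for 5 variables — and 6 appears only in C's list, so C = 6.

C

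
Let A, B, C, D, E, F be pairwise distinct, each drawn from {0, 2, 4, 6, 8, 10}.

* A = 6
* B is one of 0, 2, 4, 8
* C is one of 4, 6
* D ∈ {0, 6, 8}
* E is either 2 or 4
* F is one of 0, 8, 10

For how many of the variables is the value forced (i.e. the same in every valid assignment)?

A's domain is down to {6}, so A = 6. Remove 6 from C, D.
C must be 4 (only option left). Strike 4 from B, E.
That leaves E = 2. Strike 2 from B.
The 3 still-open variables together cover exactly {0, 8, 10} — 3 values for 3 variables — and 10 appears only in F's list, so F = 10.
Determined: A=6, C=4, E=2, F=10. The other variables each still have more than one consistent value. That makes 4.

4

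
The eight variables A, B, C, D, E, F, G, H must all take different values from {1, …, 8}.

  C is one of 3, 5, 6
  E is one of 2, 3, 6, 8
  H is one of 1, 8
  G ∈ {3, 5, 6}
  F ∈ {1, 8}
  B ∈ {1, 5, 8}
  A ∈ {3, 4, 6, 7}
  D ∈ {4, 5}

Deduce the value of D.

4

Among the 8 variables, 2 fits only E (and all 8 values in {1, 2, 3, 4, 5, 6, 7, 8} must be used), so E = 2.
The 7 still-open variables together cover exactly {1, 3, 4, 5, 6, 7, 8} — 7 values for 7 variables — and 7 appears only in A's list, so A = 7.
Among the 6 still-open variables, 4 fits only D (and all 6 values in {1, 3, 4, 5, 6, 8} must be used), so D = 4.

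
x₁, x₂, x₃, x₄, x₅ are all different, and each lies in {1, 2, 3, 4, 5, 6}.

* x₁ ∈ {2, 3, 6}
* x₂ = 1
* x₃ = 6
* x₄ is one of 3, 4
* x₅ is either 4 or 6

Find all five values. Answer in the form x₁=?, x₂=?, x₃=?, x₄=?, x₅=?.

x₂ has just one choice, so x₂ = 1.
x₃ must be 6 (only option left). Strike 6 from x₁, x₅.
x₅'s domain is down to {4}, so x₅ = 4. Remove 4 from x₄.
x₄ has just one choice, so x₄ = 3. Eliminate 3 elsewhere: x₁.
x₁'s domain is down to {2}, so x₁ = 2.

x₁=2, x₂=1, x₃=6, x₄=3, x₅=4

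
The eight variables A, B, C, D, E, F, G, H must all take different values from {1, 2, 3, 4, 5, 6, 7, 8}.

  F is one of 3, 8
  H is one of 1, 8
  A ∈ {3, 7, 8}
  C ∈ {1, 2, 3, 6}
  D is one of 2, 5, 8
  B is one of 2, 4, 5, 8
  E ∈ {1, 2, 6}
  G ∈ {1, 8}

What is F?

Among the 8 variables, 4 fits only B (and all 8 values in {1, 2, 3, 4, 5, 6, 7, 8} must be used), so B = 4.
The 7 still-open variables together cover exactly {1, 2, 3, 5, 6, 7, 8} — 7 values for 7 variables — and 5 appears only in D's list, so D = 5.
Among the 6 still-open variables, 7 fits only A (and all 6 values in {1, 2, 3, 6, 7, 8} must be used), so A = 7.
The 2 variables G and H are confined to {1, 8}, which locks those values in; drop them from C, E, F.
So F = 3.

3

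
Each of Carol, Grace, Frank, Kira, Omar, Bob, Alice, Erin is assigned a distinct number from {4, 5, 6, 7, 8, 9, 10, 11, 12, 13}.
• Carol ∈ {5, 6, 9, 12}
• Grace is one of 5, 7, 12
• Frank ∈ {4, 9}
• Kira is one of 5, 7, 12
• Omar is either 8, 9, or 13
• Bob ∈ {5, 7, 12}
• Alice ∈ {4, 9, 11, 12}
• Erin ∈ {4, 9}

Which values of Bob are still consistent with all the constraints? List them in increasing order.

Frank and Erin between them cover only {4, 9} — a naked pair. Remove those values from Carol, Omar, Alice.
Grace, Kira, Bob share exactly the 3 values {5, 7, 12}; by pigeonhole those values go to them, so strike 5, 7, 12 from Carol, Alice.
Carol's domain is down to {6}, so Carol = 6.
Alice must be 11 (only option left).
No further eliminations apply; Bob can still be any of 5, 7, 12.

5, 7, 12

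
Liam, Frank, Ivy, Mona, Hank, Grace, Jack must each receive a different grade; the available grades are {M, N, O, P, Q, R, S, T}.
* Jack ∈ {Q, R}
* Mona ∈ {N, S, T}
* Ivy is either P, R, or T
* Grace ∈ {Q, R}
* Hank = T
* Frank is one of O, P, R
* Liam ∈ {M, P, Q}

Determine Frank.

O

Hank has just one choice, so Hank = T. Remove T from Ivy, Mona.
The 2 variables Grace and Jack are confined to {Q, R}, which locks those values in; drop them from Liam, Frank, Ivy.
That leaves Ivy = P. Remove P from Liam, Frank.
So Frank = O.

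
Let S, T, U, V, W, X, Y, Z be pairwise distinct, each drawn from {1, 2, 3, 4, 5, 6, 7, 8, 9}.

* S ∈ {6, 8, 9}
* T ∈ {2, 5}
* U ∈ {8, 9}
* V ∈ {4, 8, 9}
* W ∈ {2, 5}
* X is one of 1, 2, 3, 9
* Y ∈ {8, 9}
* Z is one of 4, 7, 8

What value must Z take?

T and W share exactly the 2 values {2, 5}; by pigeonhole those values go to them, so strike 2, 5 from X.
U and Y between them cover only {8, 9} — a naked pair. Remove those values from S, V, X, Z.
That leaves S = 6.
V must be 4 (only option left). So Z can't be 4.
So Z = 7.

7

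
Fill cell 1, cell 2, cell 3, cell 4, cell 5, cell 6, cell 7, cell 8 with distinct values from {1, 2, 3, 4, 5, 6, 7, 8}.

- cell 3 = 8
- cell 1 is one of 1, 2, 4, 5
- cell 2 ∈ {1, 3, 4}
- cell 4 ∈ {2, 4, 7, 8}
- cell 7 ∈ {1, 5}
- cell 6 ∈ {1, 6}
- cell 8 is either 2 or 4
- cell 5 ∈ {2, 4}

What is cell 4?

cell 3 must be 8 (only option left). Remove 8 from cell 4.
The 7 still-open variables draw from only 7 values {1, 2, 3, 4, 5, 6, 7}, so each is used; only cell 2 can be 3, hence cell 2 = 3.
Among the 6 still-open variables, 6 fits only cell 6 (and all 6 values in {1, 2, 4, 5, 6, 7} must be used), so cell 6 = 6.
The 5 still-open variables draw from only 5 values {1, 2, 4, 5, 7}, so each is used; only cell 4 can be 7, hence cell 4 = 7.

7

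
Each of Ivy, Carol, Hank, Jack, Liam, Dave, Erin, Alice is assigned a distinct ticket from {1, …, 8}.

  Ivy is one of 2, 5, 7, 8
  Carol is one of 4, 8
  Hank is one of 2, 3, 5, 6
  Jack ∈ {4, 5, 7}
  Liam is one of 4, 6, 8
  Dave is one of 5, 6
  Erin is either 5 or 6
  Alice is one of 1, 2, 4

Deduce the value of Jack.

Among the 8 variables, 1 fits only Alice (and all 8 values in {1, 2, 3, 4, 5, 6, 7, 8} must be used), so Alice = 1.
Among the 7 still-open variables, 3 fits only Hank (and all 7 values in {2, 3, 4, 5, 6, 7, 8} must be used), so Hank = 3.
The 6 still-open variables together cover exactly {2, 4, 5, 6, 7, 8} — 6 values for 6 variables — and 2 appears only in Ivy's list, so Ivy = 2.
The 5 still-open variables draw from only 5 values {4, 5, 6, 7, 8}, so each is used; only Jack can be 7, hence Jack = 7.

7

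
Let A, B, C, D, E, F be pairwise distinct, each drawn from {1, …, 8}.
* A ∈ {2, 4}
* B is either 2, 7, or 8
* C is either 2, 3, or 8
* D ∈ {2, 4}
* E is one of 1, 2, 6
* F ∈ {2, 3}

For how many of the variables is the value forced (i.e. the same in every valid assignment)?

A and D between them cover only {2, 4} — a naked pair. Remove those values from B, C, E, F.
F has just one choice, so F = 3. So C can't be 3.
C's domain is down to {8}, so C = 8. Remove 8 from B.
B has just one choice, so B = 7.
Determined: B=7, C=8, F=3. The other variables each still have more than one consistent value. That makes 3.

3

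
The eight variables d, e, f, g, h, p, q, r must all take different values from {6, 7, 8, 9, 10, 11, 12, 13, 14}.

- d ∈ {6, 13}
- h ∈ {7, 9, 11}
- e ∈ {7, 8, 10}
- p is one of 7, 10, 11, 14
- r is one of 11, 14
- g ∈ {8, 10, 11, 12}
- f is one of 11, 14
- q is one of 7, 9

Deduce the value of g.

12

f and r between them cover only {11, 14} — a naked pair. Remove those values from g, h, p.
The 2 variables h and q are confined to {7, 9}, which locks those values in; drop them from e, p.
p must be 10 (only option left). Remove 10 from e, g.
e has just one choice, so e = 8. Eliminate 8 elsewhere: g.
So g = 12.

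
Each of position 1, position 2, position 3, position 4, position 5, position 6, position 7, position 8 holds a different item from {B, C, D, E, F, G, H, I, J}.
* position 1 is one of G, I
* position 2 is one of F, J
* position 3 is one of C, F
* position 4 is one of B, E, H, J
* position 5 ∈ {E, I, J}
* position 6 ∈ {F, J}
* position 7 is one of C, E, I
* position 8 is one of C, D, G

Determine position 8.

The 2 variables position 2 and position 6 are confined to {F, J}, which locks those values in; drop them from position 3, position 4, position 5.
position 3 must be C (only option left). So position 7, position 8 can't be C.
position 5 and position 7 share exactly the 2 values {E, I}; by pigeonhole those values go to them, so strike E, I from position 1, position 4.
position 1 must be G (only option left). So position 8 can't be G.
So position 8 = D.

D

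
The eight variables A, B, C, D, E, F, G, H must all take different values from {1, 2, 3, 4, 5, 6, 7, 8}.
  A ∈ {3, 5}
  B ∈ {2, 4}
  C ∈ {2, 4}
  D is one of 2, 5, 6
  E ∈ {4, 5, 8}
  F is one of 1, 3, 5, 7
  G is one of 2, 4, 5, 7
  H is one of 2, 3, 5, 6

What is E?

The 8 variables draw from only 8 values {1, 2, 3, 4, 5, 6, 7, 8}, so each is used; only F can be 1, hence F = 1.
The 7 still-open variables together cover exactly {2, 3, 4, 5, 6, 7, 8} — 7 values for 7 variables — and 7 appears only in G's list, so G = 7.
The 6 still-open variables together cover exactly {2, 3, 4, 5, 6, 8} — 6 values for 6 variables — and 8 appears only in E's list, so E = 8.

8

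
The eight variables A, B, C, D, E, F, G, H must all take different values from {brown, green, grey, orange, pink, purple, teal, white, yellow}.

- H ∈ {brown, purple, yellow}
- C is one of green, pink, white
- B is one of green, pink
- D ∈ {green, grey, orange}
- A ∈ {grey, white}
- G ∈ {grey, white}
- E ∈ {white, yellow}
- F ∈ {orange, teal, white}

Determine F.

teal

A and G share exactly the 2 values {grey, white}; by pigeonhole those values go to them, so strike grey, white from C, D, E, F.
That leaves E = yellow. Strike yellow from H.
B and C between them cover only {green, pink} — a naked pair. Remove those values from D.
That leaves D = orange. So F can't be orange.
So F = teal.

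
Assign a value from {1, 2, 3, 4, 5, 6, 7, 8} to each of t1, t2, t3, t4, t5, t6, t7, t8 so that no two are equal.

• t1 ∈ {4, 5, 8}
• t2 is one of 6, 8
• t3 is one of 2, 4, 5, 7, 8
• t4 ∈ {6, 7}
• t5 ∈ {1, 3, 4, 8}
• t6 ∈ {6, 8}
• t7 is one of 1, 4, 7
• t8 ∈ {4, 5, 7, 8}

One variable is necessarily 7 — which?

t4

The 8 variables draw from only 8 values {1, 2, 3, 4, 5, 6, 7, 8}, so each is used; only t3 can be 2, hence t3 = 2.
The 7 still-open variables together cover exactly {1, 3, 4, 5, 6, 7, 8} — 7 values for 7 variables — and 3 appears only in t5's list, so t5 = 3.
Among the 6 still-open variables, 1 fits only t7 (and all 6 values in {1, 4, 5, 6, 7, 8} must be used), so t7 = 1.
t2 and t6 between them cover only {6, 8} — a naked pair. Remove those values from t1, t4, t8.
So 7 goes to t4.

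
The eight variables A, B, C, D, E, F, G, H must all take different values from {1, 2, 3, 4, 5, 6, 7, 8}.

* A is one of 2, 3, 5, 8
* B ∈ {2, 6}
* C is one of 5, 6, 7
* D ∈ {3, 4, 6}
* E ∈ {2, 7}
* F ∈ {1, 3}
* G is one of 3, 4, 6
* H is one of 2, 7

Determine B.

6

Among the 8 variables, 1 fits only F (and all 8 values in {1, 2, 3, 4, 5, 6, 7, 8} must be used), so F = 1.
The 7 still-open variables draw from only 7 values {2, 3, 4, 5, 6, 7, 8}, so each is used; only A can be 8, hence A = 8.
The 6 still-open variables together cover exactly {2, 3, 4, 5, 6, 7} — 6 values for 6 variables — and 5 appears only in C's list, so C = 5.
E and H share exactly the 2 values {2, 7}; by pigeonhole those values go to them, so strike 2, 7 from B.
So B = 6.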